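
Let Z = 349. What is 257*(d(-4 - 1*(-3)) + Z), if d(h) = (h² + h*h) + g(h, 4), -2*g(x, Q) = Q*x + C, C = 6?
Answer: 89950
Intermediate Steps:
g(x, Q) = -3 - Q*x/2 (g(x, Q) = -(Q*x + 6)/2 = -(6 + Q*x)/2 = -3 - Q*x/2)
d(h) = -3 - 2*h + 2*h² (d(h) = (h² + h*h) + (-3 - ½*4*h) = (h² + h²) + (-3 - 2*h) = 2*h² + (-3 - 2*h) = -3 - 2*h + 2*h²)
257*(d(-4 - 1*(-3)) + Z) = 257*((-3 - 2*(-4 - 1*(-3)) + 2*(-4 - 1*(-3))²) + 349) = 257*((-3 - 2*(-4 + 3) + 2*(-4 + 3)²) + 349) = 257*((-3 - 2*(-1) + 2*(-1)²) + 349) = 257*((-3 + 2 + 2*1) + 349) = 257*((-3 + 2 + 2) + 349) = 257*(1 + 349) = 257*350 = 89950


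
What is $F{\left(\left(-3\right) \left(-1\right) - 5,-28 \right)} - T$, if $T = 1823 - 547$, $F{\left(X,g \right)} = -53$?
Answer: $-1329$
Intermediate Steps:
$T = 1276$ ($T = 1823 - 547 = 1276$)
$F{\left(\left(-3\right) \left(-1\right) - 5,-28 \right)} - T = -53 - 1276 = -1329$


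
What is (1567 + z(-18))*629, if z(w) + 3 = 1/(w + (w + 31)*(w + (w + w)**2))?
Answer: 16326415205/16596 ≈ 9.8376e+5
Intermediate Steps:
z(w) = -3 + 1/(w + (31 + w)*(w + 4*w**2)) (z(w) = -3 + 1/(w + (w + 31)*(w + (w + w)**2)) = -3 + 1/(w + (31 + w)*(w + (2*w)**2)) = -3 + 1/(w + (31 + w)*(w + 4*w**2)))
(1567 + z(-18))*629 = (1567 + (1 - 375*(-18)**2 - 96*(-18) - 12*(-18)**3)/((-18)*(32 + 4*(-18)**2 + 125*(-18))))*629 = (1567 - (1 - 375*324 + 1728 - 12*(-5832))/(18*(32 + 4*324 - 2250)))*629 = (1567 - (1 - 121500 + 1728 + 69984)/(18*(32 + 1296 - 2250)))*629 = (1567 - 1/18*(-49787)/(-922))*629 = (1567 - 1/18*(-1/922)*(-49787))*629 = (1567 - 49787/16596)*629 = (25956145/16596)*629 = 16326415205/16596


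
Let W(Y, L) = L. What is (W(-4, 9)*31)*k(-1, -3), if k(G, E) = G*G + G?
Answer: 0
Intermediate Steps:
k(G, E) = G + G**2 (k(G, E) = G**2 + G = G + G**2)
(W(-4, 9)*31)*k(-1, -3) = (9*31)*(-(1 - 1)) = 279*(-1*0) = 279*0 = 0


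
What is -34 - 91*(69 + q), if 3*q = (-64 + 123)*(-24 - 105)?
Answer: 224554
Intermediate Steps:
q = -2537 (q = ((-64 + 123)*(-24 - 105))/3 = (59*(-129))/3 = (1/3)*(-7611) = -2537)
-34 - 91*(69 + q) = -34 - 91*(69 - 2537) = -34 - 91*(-2468) = -34 + 224588 = 224554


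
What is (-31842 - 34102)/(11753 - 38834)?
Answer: 65944/27081 ≈ 2.4351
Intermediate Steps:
(-31842 - 34102)/(11753 - 38834) = -65944/(-27081) = -65944*(-1/27081) = 65944/27081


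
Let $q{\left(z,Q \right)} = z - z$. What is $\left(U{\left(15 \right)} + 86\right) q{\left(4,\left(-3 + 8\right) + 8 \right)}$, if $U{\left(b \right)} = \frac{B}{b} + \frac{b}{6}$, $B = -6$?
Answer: $0$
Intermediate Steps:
$U{\left(b \right)} = - \frac{6}{b} + \frac{b}{6}$
$q{\left(z,Q \right)} = 0$
$\left(U{\left(15 \right)} + 86\right) q{\left(4,\left(-3 + 8\right) + 8 \right)} = \left(\left(- \frac{6}{15} + \frac{1}{6} \cdot 15\right) + 86\right) 0 = \left(\left(\left(-6\right) \frac{1}{15} + \frac{5}{2}\right) + 86\right) 0 = \left(\left(- \frac{2}{5} + \frac{5}{2}\right) + 86\right) 0 = \left(\frac{21}{10} + 86\right) 0 = \frac{881}{10} \cdot 0 = 0$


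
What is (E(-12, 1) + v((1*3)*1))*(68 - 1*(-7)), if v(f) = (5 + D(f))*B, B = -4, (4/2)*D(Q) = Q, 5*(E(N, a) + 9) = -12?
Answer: -2805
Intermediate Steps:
E(N, a) = -57/5 (E(N, a) = -9 + (1/5)*(-12) = -9 - 12/5 = -57/5)
D(Q) = Q/2
v(f) = -20 - 2*f (v(f) = (5 + f/2)*(-4) = -20 - 2*f)
(E(-12, 1) + v((1*3)*1))*(68 - 1*(-7)) = (-57/5 + (-20 - 2*1*3))*(68 - 1*(-7)) = (-57/5 + (-20 - 6))*(68 + 7) = (-57/5 + (-20 - 2*3))*75 = (-57/5 + (-20 - 6))*75 = (-57/5 - 26)*75 = -187/5*75 = -2805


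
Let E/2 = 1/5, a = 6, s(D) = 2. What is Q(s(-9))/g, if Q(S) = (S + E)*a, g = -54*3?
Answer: -4/45 ≈ -0.088889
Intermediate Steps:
g = -162
E = ⅖ (E = 2/5 = 2*(⅕) = ⅖ ≈ 0.40000)
Q(S) = 12/5 + 6*S (Q(S) = (S + ⅖)*6 = (⅖ + S)*6 = 12/5 + 6*S)
Q(s(-9))/g = (12/5 + 6*2)/(-162) = (12/5 + 12)*(-1/162) = (72/5)*(-1/162) = -4/45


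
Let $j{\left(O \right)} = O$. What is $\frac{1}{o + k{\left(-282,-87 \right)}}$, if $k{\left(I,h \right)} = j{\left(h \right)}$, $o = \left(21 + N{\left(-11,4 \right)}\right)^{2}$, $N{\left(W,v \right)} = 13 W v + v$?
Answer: $\frac{1}{299122} \approx 3.3431 \cdot 10^{-6}$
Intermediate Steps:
$N{\left(W,v \right)} = v + 13 W v$ ($N{\left(W,v \right)} = 13 W v + v = v + 13 W v$)
$o = 299209$ ($o = \left(21 + 4 \left(1 + 13 \left(-11\right)\right)\right)^{2} = \left(21 + 4 \left(1 - 143\right)\right)^{2} = \left(21 + 4 \left(-142\right)\right)^{2} = \left(21 - 568\right)^{2} = \left(-547\right)^{2} = 299209$)
$k{\left(I,h \right)} = h$
$\frac{1}{o + k{\left(-282,-87 \right)}} = \frac{1}{299209 - 87} = \frac{1}{299122}$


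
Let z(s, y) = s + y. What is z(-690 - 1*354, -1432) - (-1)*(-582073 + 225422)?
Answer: -359127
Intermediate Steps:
z(-690 - 1*354, -1432) - (-1)*(-582073 + 225422) = ((-690 - 1*354) - 1432) - (-1)*(-582073 + 225422) = ((-690 - 354) - 1432) - (-1)*(-356651) = (-1044 - 1432) - 1*356651 = -2476 - 356651 = -359127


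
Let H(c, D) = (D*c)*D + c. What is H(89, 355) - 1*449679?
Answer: 10766635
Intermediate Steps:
H(c, D) = c + c*D² (H(c, D) = c*D² + c = c + c*D²)
H(89, 355) - 1*449679 = 89*(1 + 355²) - 1*449679 = 89*(1 + 126025) - 449679 = 89*126026 - 449679 = 11216314 - 449679 = 10766635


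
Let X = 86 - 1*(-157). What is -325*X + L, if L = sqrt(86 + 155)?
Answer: -78975 + sqrt(241) ≈ -78960.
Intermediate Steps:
X = 243 (X = 86 + 157 = 243)
L = sqrt(241) ≈ 15.524
-325*X + L = -325*243 + sqrt(241) = -78975 + sqrt(241)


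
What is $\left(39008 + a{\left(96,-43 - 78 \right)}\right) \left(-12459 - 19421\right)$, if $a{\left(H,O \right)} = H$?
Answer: $-1246635520$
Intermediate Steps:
$\left(39008 + a{\left(96,-43 - 78 \right)}\right) \left(-12459 - 19421\right) = \left(39008 + 96\right) \left(-12459 - 19421\right) = 39104 \left(-31880\right) = -1246635520$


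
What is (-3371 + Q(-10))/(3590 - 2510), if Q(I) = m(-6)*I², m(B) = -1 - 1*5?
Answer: -3971/1080 ≈ -3.6769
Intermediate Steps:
m(B) = -6 (m(B) = -1 - 5 = -6)
Q(I) = -6*I²
(-3371 + Q(-10))/(3590 - 2510) = (-3371 - 6*(-10)²)/(3590 - 2510) = (-3371 - 6*100)/1080 = (-3371 - 600)*(1/1080) = -3971*1/1080 = -3971/1080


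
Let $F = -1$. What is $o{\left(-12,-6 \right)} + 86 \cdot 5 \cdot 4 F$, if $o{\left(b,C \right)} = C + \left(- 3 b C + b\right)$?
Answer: $-1954$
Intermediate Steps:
$o{\left(b,C \right)} = C + b - 3 C b$ ($o{\left(b,C \right)} = C - \left(- b + 3 C b\right) = C + b - 3 C b$)
$o{\left(-12,-6 \right)} + 86 \cdot 5 \cdot 4 F = \left(-6 - 12 - \left(-18\right) \left(-12\right)\right) + 86 \cdot 5 \cdot 4 \left(-1\right) = \left(-6 - 12 - 216\right) + 86 \cdot 20 \left(-1\right) = -234 + 86 \left(-20\right) = -234 - 1720 = -1954$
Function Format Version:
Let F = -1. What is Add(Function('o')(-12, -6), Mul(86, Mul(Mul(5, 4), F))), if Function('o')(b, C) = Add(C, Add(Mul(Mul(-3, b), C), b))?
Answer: -1954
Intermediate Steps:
Function('o')(b, C) = Add(C, b, Mul(-3, C, b)) (Function('o')(b, C) = Add(C, Add(Mul(-3, C, b), b)) = Add(C, Add(b, Mul(-3, C, b))) = Add(C, b, Mul(-3, C, b)))
Add(Function('o')(-12, -6), Mul(86, Mul(Mul(5, 4), F))) = Add(Add(-6, -12, Mul(-3, -6, -12)), Mul(86, Mul(Mul(5, 4), -1))) = Add(Add(-6, -12, -216), Mul(86, Mul(20, -1))) = Add(-234, Mul(86, -20)) = Add(-234, -1720) = -1954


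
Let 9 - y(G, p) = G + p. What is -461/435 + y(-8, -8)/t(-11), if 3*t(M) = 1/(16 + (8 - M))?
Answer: 1141414/435 ≈ 2623.9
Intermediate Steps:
y(G, p) = 9 - G - p (y(G, p) = 9 - (G + p) = 9 + (-G - p) = 9 - G - p)
t(M) = 1/(3*(24 - M)) (t(M) = 1/(3*(16 + (8 - M))) = 1/(3*(24 - M)))
-461/435 + y(-8, -8)/t(-11) = -461/435 + (9 - 1*(-8) - 1*(-8))/((-1/(-72 + 3*(-11)))) = -461*1/435 + (9 + 8 + 8)/((-1/(-72 - 33))) = -461/435 + 25/((-1/(-105))) = -461/435 + 25/((-1*(-1/105))) = -461/435 + 25/(1/105) = -461/435 + 25*105 = -461/435 + 2625 = 1141414/435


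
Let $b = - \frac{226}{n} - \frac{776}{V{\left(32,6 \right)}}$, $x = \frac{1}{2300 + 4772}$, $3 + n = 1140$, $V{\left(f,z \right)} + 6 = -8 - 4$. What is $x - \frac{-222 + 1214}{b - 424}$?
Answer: $\frac{11965455577}{4596411040} \approx 2.6032$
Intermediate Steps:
$V{\left(f,z \right)} = -18$ ($V{\left(f,z \right)} = -6 - 12 = -18$)
$n = 1137$ ($n = -3 + 1140 = 1137$)
$x = \frac{1}{7072} \approx 0.0001414$
$b = \frac{146374}{3411}$ ($b = - \frac{226}{1137} - \frac{776}{-18} = \left(-226\right) \frac{1}{1137} - - \frac{388}{9} = - \frac{226}{1137} + \frac{388}{9} = \frac{146374}{3411} \approx 42.912$)
$x - \frac{-222 + 1214}{b - 424} = \frac{1}{7072} - \frac{-222 + 1214}{\frac{146374}{3411} - 424} = \frac{1}{7072} - \frac{992}{- \frac{1299890}{3411}} = \frac{1}{7072} - 992 \left(- \frac{3411}{1299890}\right) = \frac{1}{7072} - - \frac{1691856}{649945} = \frac{1}{7072} + \frac{1691856}{649945} = \frac{11965455577}{4596411040}$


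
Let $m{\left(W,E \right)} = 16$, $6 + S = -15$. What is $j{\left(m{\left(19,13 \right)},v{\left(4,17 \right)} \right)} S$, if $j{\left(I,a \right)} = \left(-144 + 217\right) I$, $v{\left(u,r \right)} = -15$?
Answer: $-24528$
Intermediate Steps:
$S = -21$ ($S = -6 - 15 = -21$)
$j{\left(I,a \right)} = 73 I$
$j{\left(m{\left(19,13 \right)},v{\left(4,17 \right)} \right)} S = 73 \cdot 16 \left(-21\right) = 1168 \left(-21\right) = -24528$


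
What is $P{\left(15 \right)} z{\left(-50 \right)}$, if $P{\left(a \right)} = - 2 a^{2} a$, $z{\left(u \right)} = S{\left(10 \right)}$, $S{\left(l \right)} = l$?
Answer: $-67500$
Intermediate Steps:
$z{\left(u \right)} = 10$
$P{\left(a \right)} = - 2 a^{3}$ ($P{\left(a \right)} = - 2 a^{2} a = - 2 a^{3}$)
$P{\left(15 \right)} z{\left(-50 \right)} = - 2 \cdot 15^{3} \cdot 10 = \left(-2\right) 3375 \cdot 10 = \left(-6750\right) 10 = -67500$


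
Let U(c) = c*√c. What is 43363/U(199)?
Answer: 43363*√199/39601 ≈ 15.447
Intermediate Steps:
U(c) = c^(3/2)
43363/U(199) = 43363/(199^(3/2)) = 43363/((199*√199)) = 43363*(√199/39601) = 43363*√199/39601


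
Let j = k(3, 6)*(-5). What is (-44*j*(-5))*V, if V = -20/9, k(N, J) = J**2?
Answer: 88000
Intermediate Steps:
V = -20/9 (V = -20*1/9 = -20/9 ≈ -2.2222)
j = -180 (j = 6**2*(-5) = 36*(-5) = -180)
(-44*j*(-5))*V = -(-7920)*(-5)*(-20/9) = -44*900*(-20/9) = -39600*(-20/9) = 88000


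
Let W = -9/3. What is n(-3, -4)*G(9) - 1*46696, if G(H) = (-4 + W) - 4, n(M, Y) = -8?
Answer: -46608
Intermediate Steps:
W = -3 (W = -9*⅓ = -3)
G(H) = -11 (G(H) = (-4 - 3) - 4 = -7 - 4 = -11)
n(-3, -4)*G(9) - 1*46696 = -8*(-11) - 1*46696 = 88 - 46696 = -46608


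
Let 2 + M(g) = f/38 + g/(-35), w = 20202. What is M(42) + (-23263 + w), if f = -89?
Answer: -582643/190 ≈ -3066.5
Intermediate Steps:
M(g) = -165/38 - g/35 (M(g) = -2 + (-89/38 + g/(-35)) = -2 + (-89*1/38 + g*(-1/35)) = -2 + (-89/38 - g/35) = -165/38 - g/35)
M(42) + (-23263 + w) = (-165/38 - 1/35*42) + (-23263 + 20202) = (-165/38 - 6/5) - 3061 = -1053/190 - 3061 = -582643/190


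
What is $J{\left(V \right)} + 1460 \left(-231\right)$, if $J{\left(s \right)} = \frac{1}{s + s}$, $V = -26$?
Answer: $- \frac{17537521}{52} \approx -3.3726 \cdot 10^{5}$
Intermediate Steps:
$J{\left(s \right)} = \frac{1}{2 s}$
$J{\left(V \right)} + 1460 \left(-231\right) = \frac{1}{2 \left(-26\right)} + 1460 \left(-231\right) = \frac{1}{2} \left(- \frac{1}{26}\right) - 337260 = - \frac{1}{52} - 337260 = - \frac{17537521}{52}$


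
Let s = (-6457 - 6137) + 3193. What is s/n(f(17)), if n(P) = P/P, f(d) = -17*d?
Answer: -9401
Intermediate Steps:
n(P) = 1
s = -9401 (s = -12594 + 3193 = -9401)
s/n(f(17)) = -9401/1 = -9401*1 = -9401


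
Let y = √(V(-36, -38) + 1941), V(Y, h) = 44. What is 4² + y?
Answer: 16 + √1985 ≈ 60.553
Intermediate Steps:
y = √1985 (y = √(44 + 1941) = √1985 ≈ 44.553)
4² + y = 4² + √1985 = 16 + √1985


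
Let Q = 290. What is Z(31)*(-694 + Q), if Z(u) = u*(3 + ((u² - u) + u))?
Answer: -12073136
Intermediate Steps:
Z(u) = u*(3 + u²)
Z(31)*(-694 + Q) = (31*(3 + 31²))*(-694 + 290) = (31*(3 + 961))*(-404) = (31*964)*(-404) = 29884*(-404) = -12073136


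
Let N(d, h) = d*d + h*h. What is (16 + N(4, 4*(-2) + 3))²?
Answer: 3249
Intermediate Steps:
N(d, h) = d² + h²
(16 + N(4, 4*(-2) + 3))² = (16 + (4² + (4*(-2) + 3)²))² = (16 + (16 + (-8 + 3)²))² = (16 + (16 + (-5)²))² = (16 + (16 + 25))² = (16 + 41)² = 57² = 3249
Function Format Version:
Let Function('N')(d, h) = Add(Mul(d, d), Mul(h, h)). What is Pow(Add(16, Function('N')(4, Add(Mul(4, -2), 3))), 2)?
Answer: 3249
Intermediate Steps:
Function('N')(d, h) = Add(Pow(d, 2), Pow(h, 2))
Pow(Add(16, Function('N')(4, Add(Mul(4, -2), 3))), 2) = Pow(Add(16, Add(Pow(4, 2), Pow(Add(Mul(4, -2), 3), 2))), 2) = Pow(Add(16, Add(16, Pow(Add(-8, 3), 2))), 2) = Pow(Add(16, Add(16, Pow(-5, 2))), 2) = Pow(Add(16, Add(16, 25)), 2) = Pow(Add(16, 41), 2) = Pow(57, 2) = 3249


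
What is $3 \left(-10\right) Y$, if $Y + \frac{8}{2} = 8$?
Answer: $-120$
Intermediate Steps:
$Y = 4$ ($Y = -4 + 8 = 4$)
$3 \left(-10\right) Y = 3 \left(-10\right) 4 = \left(-30\right) 4 = -120$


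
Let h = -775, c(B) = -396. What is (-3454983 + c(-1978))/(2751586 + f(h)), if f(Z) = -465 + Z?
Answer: -383931/305594 ≈ -1.2563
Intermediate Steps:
(-3454983 + c(-1978))/(2751586 + f(h)) = (-3454983 - 396)/(2751586 + (-465 - 775)) = -3455379/(2751586 - 1240) = -3455379/2750346 = -3455379*1/2750346 = -383931/305594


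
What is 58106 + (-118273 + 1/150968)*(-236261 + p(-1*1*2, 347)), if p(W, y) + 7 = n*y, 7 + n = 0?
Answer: 4262048319209919/150968 ≈ 2.8231e+10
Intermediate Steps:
n = -7 (n = -7 + 0 = -7)
p(W, y) = -7 - 7*y
58106 + (-118273 + 1/150968)*(-236261 + p(-1*1*2, 347)) = 58106 + (-118273 + 1/150968)*(-236261 + (-7 - 7*347)) = 58106 + (-118273 + 1/150968)*(-236261 + (-7 - 2429)) = 58106 - 17855438263*(-236261 - 2436)/150968 = 58106 - 17855438263/150968*(-238697) = 58106 + 4262039547063311/150968 = 4262048319209919/150968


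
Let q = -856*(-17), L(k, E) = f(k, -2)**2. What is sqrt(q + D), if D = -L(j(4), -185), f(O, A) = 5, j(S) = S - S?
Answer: sqrt(14527) ≈ 120.53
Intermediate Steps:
j(S) = 0
L(k, E) = 25 (L(k, E) = 5**2 = 25)
q = 14552
D = -25 (D = -1*25 = -25)
sqrt(q + D) = sqrt(14552 - 25) = sqrt(14527)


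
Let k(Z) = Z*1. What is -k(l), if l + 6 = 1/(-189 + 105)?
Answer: 505/84 ≈ 6.0119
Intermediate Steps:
l = -505/84 (l = -6 + 1/(-189 + 105) = -6 + 1/(-84) = -6 - 1/84 = -505/84 ≈ -6.0119)
k(Z) = Z
-k(l) = -1*(-505/84) = 505/84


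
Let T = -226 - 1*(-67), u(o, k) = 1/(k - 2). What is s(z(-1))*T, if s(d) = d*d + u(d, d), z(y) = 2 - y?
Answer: -1590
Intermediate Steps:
u(o, k) = 1/(-2 + k)
s(d) = d**2 + 1/(-2 + d) (s(d) = d*d + 1/(-2 + d) = d**2 + 1/(-2 + d))
T = -159 (T = -226 + 67 = -159)
s(z(-1))*T = ((1 + (2 - 1*(-1))**2*(-2 + (2 - 1*(-1))))/(-2 + (2 - 1*(-1))))*(-159) = ((1 + (2 + 1)**2*(-2 + (2 + 1)))/(-2 + (2 + 1)))*(-159) = ((1 + 3**2*(-2 + 3))/(-2 + 3))*(-159) = ((1 + 9*1)/1)*(-159) = (1*(1 + 9))*(-159) = (1*10)*(-159) = 10*(-159) = -1590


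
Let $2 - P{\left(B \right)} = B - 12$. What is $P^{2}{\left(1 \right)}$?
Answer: $169$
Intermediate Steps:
$P{\left(B \right)} = 14 - B$ ($P{\left(B \right)} = 2 - \left(B - 12\right) = 2 - \left(-12 + B\right) = 14 - B$)
$P^{2}{\left(1 \right)} = \left(14 - 1\right)^{2} = 13^{2} = 169$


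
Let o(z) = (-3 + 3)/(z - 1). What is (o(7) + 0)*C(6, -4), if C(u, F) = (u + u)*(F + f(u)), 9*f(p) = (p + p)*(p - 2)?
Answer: 0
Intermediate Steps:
f(p) = 2*p*(-2 + p)/9 (f(p) = ((p + p)*(p - 2))/9 = ((2*p)*(-2 + p))/9 = (2*p*(-2 + p))/9 = 2*p*(-2 + p)/9)
C(u, F) = 2*u*(F + 2*u*(-2 + u)/9) (C(u, F) = (u + u)*(F + 2*u*(-2 + u)/9) = (2*u)*(F + 2*u*(-2 + u)/9) = 2*u*(F + 2*u*(-2 + u)/9))
o(z) = 0 (o(z) = 0/(-1 + z) = 0)
(o(7) + 0)*C(6, -4) = (0 + 0)*((2/9)*6*(9*(-4) + 2*6*(-2 + 6))) = 0*((2/9)*6*(-36 + 2*6*4)) = 0*((2/9)*6*(-36 + 48)) = 0*((2/9)*6*12) = 0*16 = 0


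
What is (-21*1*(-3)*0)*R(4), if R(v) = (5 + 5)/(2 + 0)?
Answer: 0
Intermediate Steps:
R(v) = 5 (R(v) = 10/2 = 10*(½) = 5)
(-21*1*(-3)*0)*R(4) = -21*1*(-3)*0*5 = -(-63)*0*5 = -21*0*5 = 0*5 = 0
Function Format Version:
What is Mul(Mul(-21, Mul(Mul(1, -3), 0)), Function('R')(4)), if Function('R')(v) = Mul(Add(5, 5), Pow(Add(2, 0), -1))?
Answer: 0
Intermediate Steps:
Function('R')(v) = 5 (Function('R')(v) = Mul(10, Pow(2, -1)) = Mul(10, Rational(1, 2)) = 5)
Mul(Mul(-21, Mul(Mul(1, -3), 0)), Function('R')(4)) = Mul(Mul(-21, Mul(Mul(1, -3), 0)), 5) = Mul(Mul(-21, Mul(-3, 0)), 5) = Mul(Mul(-21, 0), 5) = Mul(0, 5) = 0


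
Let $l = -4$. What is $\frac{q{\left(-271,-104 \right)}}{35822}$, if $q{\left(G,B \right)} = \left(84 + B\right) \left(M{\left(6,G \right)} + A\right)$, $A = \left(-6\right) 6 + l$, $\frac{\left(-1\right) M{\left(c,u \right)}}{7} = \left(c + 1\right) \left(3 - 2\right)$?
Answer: $\frac{890}{17911} \approx 0.04969$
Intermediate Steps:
$M{\left(c,u \right)} = -7 - 7 c$ ($M{\left(c,u \right)} = - 7 \left(c + 1\right) \left(3 - 2\right) = - 7 \left(1 + c\right) 1 = - 7 \left(1 + c\right) = -7 - 7 c$)
$A = -40$ ($A = \left(-6\right) 6 - 4 = -36 - 4 = -40$)
$q{\left(G,B \right)} = -7476 - 89 B$ ($q{\left(G,B \right)} = \left(84 + B\right) \left(\left(-7 - 42\right) - 40\right) = \left(84 + B\right) \left(-49 - 40\right) = \left(84 + B\right) \left(-89\right) = -7476 - 89 B$)
$\frac{q{\left(-271,-104 \right)}}{35822} = \frac{-7476 - -9256}{35822} = \left(-7476 + 9256\right) \frac{1}{35822} = 1780 \cdot \frac{1}{35822} = \frac{890}{17911}$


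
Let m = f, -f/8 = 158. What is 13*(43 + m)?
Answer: -15873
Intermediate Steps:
f = -1264 (f = -8*158 = -1264)
m = -1264
13*(43 + m) = 13*(43 - 1264) = 13*(-1221) = -15873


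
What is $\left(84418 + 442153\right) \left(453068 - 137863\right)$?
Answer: $165977812055$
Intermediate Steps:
$\left(84418 + 442153\right) \left(453068 - 137863\right) = 526571 \cdot 315205 = 165977812055$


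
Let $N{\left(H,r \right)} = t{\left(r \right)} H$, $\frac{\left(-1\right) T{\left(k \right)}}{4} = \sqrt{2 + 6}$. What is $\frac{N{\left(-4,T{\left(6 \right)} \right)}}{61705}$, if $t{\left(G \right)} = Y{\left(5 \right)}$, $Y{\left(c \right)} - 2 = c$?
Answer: $- \frac{4}{8815} \approx -0.00045377$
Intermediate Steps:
$Y{\left(c \right)} = 2 + c$
$t{\left(G \right)} = 7$ ($t{\left(G \right)} = 2 + 5 = 7$)
$T{\left(k \right)} = - 8 \sqrt{2}$ ($T{\left(k \right)} = - 4 \sqrt{2 + 6} = - 4 \sqrt{8} = - 4 \cdot 2 \sqrt{2} = - 8 \sqrt{2}$)
$N{\left(H,r \right)} = 7 H$
$\frac{N{\left(-4,T{\left(6 \right)} \right)}}{61705} = \frac{7 \left(-4\right)}{61705} = \left(-28\right) \frac{1}{61705} = - \frac{4}{8815}$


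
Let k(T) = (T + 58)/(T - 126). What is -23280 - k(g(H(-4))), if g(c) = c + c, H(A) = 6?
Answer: -1326925/57 ≈ -23279.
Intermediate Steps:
g(c) = 2*c
k(T) = (58 + T)/(-126 + T)
-23280 - k(g(H(-4))) = -23280 - (58 + 2*6)/(-126 + 2*6) = -23280 - (58 + 12)/(-126 + 12) = -23280 - 70/(-114) = -23280 - (-1)*70/114 = -23280 - 1*(-35/57) = -23280 + 35/57 = -1326925/57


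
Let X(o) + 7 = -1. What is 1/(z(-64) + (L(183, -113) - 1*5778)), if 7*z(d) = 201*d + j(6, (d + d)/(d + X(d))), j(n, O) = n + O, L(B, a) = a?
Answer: -63/486839 ≈ -0.00012941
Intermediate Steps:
X(o) = -8 (X(o) = -7 - 1 = -8)
j(n, O) = O + n
z(d) = 6/7 + 201*d/7 + 2*d/(7*(-8 + d)) (z(d) = (201*d + ((d + d)/(d - 8) + 6))/7 = (201*d + ((2*d)/(-8 + d) + 6))/7 = (201*d + (2*d/(-8 + d) + 6))/7 = (201*d + (6 + 2*d/(-8 + d)))/7 = (6 + 201*d + 2*d/(-8 + d))/7 = 6/7 + 201*d/7 + 2*d/(7*(-8 + d)))
1/(z(-64) + (L(183, -113) - 1*5778)) = 1/((-48 - 1600*(-64) + 201*(-64)**2)/(7*(-8 - 64)) + (-113 - 1*5778)) = 1/((1/7)*(-48 + 102400 + 201*4096)/(-72) + (-113 - 5778)) = 1/((1/7)*(-1/72)*(-48 + 102400 + 823296) - 5891) = 1/((1/7)*(-1/72)*925648 - 5891) = 1/(-115706/63 - 5891) = 1/(-486839/63) = -63/486839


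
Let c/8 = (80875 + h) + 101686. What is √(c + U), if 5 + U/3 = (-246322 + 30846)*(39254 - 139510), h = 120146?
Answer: √64810707209 ≈ 2.5458e+5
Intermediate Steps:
c = 2421656 (c = 8*((80875 + 120146) + 101686) = 8*(201021 + 101686) = 8*302707 = 2421656)
U = 64808285553 (U = -15 + 3*((-246322 + 30846)*(39254 - 139510)) = -15 + 3*(-215476*(-100256)) = -15 + 3*21602761856 = -15 + 64808285568 = 64808285553)
√(c + U) = √(2421656 + 64808285553) = √64810707209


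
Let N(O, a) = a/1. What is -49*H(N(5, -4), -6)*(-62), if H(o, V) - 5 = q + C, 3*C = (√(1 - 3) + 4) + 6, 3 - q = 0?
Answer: 103292/3 + 3038*I*√2/3 ≈ 34431.0 + 1432.1*I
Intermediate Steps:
q = 3 (q = 3 - 1*0 = 3 + 0 = 3)
C = 10/3 + I*√2/3 (C = ((√(1 - 3) + 4) + 6)/3 = ((√(-2) + 4) + 6)/3 = ((I*√2 + 4) + 6)/3 = ((4 + I*√2) + 6)/3 = (10 + I*√2)/3 = 10/3 + I*√2/3 ≈ 3.3333 + 0.4714*I)
N(O, a) = a (N(O, a) = a*1 = a)
H(o, V) = 34/3 + I*√2/3 (H(o, V) = 5 + (3 + (10/3 + I*√2/3)) = 5 + (19/3 + I*√2/3) = 34/3 + I*√2/3)
-49*H(N(5, -4), -6)*(-62) = -49*(34/3 + I*√2/3)*(-62) = (-1666/3 - 49*I*√2/3)*(-62) = 103292/3 + 3038*I*√2/3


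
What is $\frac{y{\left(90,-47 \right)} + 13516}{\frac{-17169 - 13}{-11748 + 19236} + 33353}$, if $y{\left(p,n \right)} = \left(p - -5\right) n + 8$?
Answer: $\frac{33916896}{124865041} \approx 0.27163$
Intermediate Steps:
$y{\left(p,n \right)} = 8 + n \left(5 + p\right)$ ($y{\left(p,n \right)} = \left(p + 5\right) n + 8 = \left(5 + p\right) n + 8 = n \left(5 + p\right) + 8 = 8 + n \left(5 + p\right)$)
$\frac{y{\left(90,-47 \right)} + 13516}{\frac{-17169 - 13}{-11748 + 19236} + 33353} = \frac{\left(8 + 5 \left(-47\right) - 4230\right) + 13516}{\frac{-17169 - 13}{-11748 + 19236} + 33353} = \frac{\left(8 - 235 - 4230\right) + 13516}{- \frac{17182}{7488} + 33353} = \frac{-4457 + 13516}{\left(-17182\right) \frac{1}{7488} + 33353} = \frac{9059}{- \frac{8591}{3744} + 33353} = \frac{9059}{\frac{124865041}{3744}} = 9059 \cdot \frac{3744}{124865041} = \frac{33916896}{124865041}$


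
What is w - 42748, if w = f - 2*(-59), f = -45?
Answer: -42675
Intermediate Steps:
w = 73 (w = -45 - 2*(-59) = -45 + 118 = 73)
w - 42748 = 73 - 42748 = -42675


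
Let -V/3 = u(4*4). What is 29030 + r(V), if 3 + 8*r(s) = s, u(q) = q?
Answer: 232189/8 ≈ 29024.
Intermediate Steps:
V = -48 (V = -12*4 = -3*16 = -48)
r(s) = -3/8 + s/8
29030 + r(V) = 29030 + (-3/8 + (1/8)*(-48)) = 29030 + (-3/8 - 6) = 29030 - 51/8 = 232189/8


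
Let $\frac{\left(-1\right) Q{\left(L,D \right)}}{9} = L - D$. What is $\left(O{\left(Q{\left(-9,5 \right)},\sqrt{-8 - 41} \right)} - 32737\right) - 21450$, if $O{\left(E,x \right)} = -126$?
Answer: $-54313$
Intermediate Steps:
$Q{\left(L,D \right)} = - 9 L + 9 D$ ($Q{\left(L,D \right)} = - 9 \left(L - D\right) = - 9 L + 9 D$)
$\left(O{\left(Q{\left(-9,5 \right)},\sqrt{-8 - 41} \right)} - 32737\right) - 21450 = \left(-126 - 32737\right) - 21450 = -32863 - 21450 = -54313$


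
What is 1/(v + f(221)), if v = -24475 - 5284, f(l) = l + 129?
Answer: -1/29409 ≈ -3.4003e-5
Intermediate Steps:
f(l) = 129 + l
v = -29759
1/(v + f(221)) = 1/(-29759 + (129 + 221)) = 1/(-29759 + 350) = 1/(-29409) = -1/29409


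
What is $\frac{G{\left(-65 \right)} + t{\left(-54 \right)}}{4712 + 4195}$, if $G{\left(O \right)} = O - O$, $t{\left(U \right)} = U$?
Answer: $- \frac{18}{2969} \approx -0.0060626$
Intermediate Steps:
$G{\left(O \right)} = 0$
$\frac{G{\left(-65 \right)} + t{\left(-54 \right)}}{4712 + 4195} = \frac{0 - 54}{4712 + 4195} = - \frac{54}{8907} = \left(-54\right) \frac{1}{8907} = - \frac{18}{2969}$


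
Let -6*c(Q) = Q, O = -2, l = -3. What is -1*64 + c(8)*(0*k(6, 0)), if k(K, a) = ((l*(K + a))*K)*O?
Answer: -64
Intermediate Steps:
c(Q) = -Q/6
k(K, a) = -2*K*(-3*K - 3*a) (k(K, a) = ((-3*(K + a))*K)*(-2) = ((-3*K - 3*a)*K)*(-2) = (K*(-3*K - 3*a))*(-2) = -2*K*(-3*K - 3*a))
-1*64 + c(8)*(0*k(6, 0)) = -1*64 + (-⅙*8)*(0*(6*6*(6 + 0))) = -64 - 0*6*6*6 = -64 - 0*216 = -64 - 4/3*0 = -64 + 0 = -64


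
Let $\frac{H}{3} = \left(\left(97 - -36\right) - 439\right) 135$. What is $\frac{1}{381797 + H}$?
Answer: $\frac{1}{257867} \approx 3.878 \cdot 10^{-6}$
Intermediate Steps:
$H = -123930$ ($H = 3 \left(\left(97 - -36\right) - 439\right) 135 = 3 \left(\left(97 + 36\right) - 439\right) 135 = 3 \left(133 - 439\right) 135 = 3 \left(\left(-306\right) 135\right) = 3 \left(-41310\right) = -123930$)
$\frac{1}{381797 + H} = \frac{1}{381797 - 123930} = \frac{1}{257867}$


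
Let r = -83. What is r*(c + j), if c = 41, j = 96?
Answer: -11371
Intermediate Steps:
r*(c + j) = -83*(41 + 96) = -83*137 = -11371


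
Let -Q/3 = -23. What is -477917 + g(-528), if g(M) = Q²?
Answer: -473156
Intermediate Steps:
Q = 69 (Q = -3*(-23) = 69)
g(M) = 4761 (g(M) = 69² = 4761)
-477917 + g(-528) = -477917 + 4761 = -473156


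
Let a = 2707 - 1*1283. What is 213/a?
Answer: 213/1424 ≈ 0.14958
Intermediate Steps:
a = 1424 (a = 2707 - 1283 = 1424)
213/a = 213/1424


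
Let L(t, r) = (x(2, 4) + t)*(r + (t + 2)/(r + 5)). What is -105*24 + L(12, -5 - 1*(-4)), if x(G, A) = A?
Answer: -2480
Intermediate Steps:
L(t, r) = (4 + t)*(r + (2 + t)/(5 + r)) (L(t, r) = (4 + t)*(r + (t + 2)/(r + 5)) = (4 + t)*(r + (2 + t)/(5 + r)))
-105*24 + L(12, -5 - 1*(-4)) = -105*24 + (8 + 12² + 4*(-5 - 1*(-4))² + 6*12 + 20*(-5 - 1*(-4)) + 12*(-5 - 1*(-4))² + 5*(-5 - 1*(-4))*12)/(5 + (-5 - 1*(-4))) = -2520 + (8 + 144 + 4*(-5 + 4)² + 72 + 20*(-5 + 4) + 12*(-5 + 4)² + 5*(-5 + 4)*12)/(5 + (-5 + 4)) = -2520 + (8 + 144 + 4*(-1)² + 72 + 20*(-1) + 12*(-1)² + 5*(-1)*12)/(5 - 1) = -2520 + (8 + 144 + 4*1 + 72 - 20 + 12*1 - 60)/4 = -2520 + (8 + 144 + 4 + 72 - 20 + 12 - 60)/4 = -2520 + (¼)*160 = -2520 + 40 = -2480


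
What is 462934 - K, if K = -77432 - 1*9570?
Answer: 549936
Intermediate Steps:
K = -87002 (K = -77432 - 9570 = -87002)
462934 - K = 462934 - 1*(-87002) = 462934 + 87002 = 549936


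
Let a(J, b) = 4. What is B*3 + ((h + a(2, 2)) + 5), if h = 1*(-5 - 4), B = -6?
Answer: -18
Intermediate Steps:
h = -9 (h = 1*(-9) = -9)
B*3 + ((h + a(2, 2)) + 5) = -6*3 + ((-9 + 4) + 5) = -18 + (-5 + 5) = -18 + 0 = -18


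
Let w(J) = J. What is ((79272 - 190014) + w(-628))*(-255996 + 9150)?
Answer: 27491239020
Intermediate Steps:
((79272 - 190014) + w(-628))*(-255996 + 9150) = ((79272 - 190014) - 628)*(-255996 + 9150) = (-110742 - 628)*(-246846) = -111370*(-246846) = 27491239020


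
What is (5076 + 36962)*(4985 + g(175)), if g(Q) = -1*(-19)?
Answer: 210358152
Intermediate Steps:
g(Q) = 19
(5076 + 36962)*(4985 + g(175)) = (5076 + 36962)*(4985 + 19) = 42038*5004 = 210358152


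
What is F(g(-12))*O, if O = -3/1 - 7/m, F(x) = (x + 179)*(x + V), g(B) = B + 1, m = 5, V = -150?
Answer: 595056/5 ≈ 1.1901e+5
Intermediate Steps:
g(B) = 1 + B
F(x) = (-150 + x)*(179 + x) (F(x) = (x + 179)*(x - 150) = (179 + x)*(-150 + x) = (-150 + x)*(179 + x))
O = -22/5 (O = -3/1 - 7/5 = -3*1 - 7*1/5 = -3 - 7/5 = -22/5 ≈ -4.4000)
F(g(-12))*O = (-26850 + (1 - 12)**2 + 29*(1 - 12))*(-22/5) = (-26850 + (-11)**2 + 29*(-11))*(-22/5) = (-26850 + 121 - 319)*(-22/5) = -27048*(-22/5) = 595056/5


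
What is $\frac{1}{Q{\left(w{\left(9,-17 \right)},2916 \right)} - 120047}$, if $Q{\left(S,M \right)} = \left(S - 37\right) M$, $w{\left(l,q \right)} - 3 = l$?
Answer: $- \frac{1}{192947} \approx -5.1828 \cdot 10^{-6}$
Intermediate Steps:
$w{\left(l,q \right)} = 3 + l$
$Q{\left(S,M \right)} = M \left(-37 + S\right)$ ($Q{\left(S,M \right)} = \left(S - 37\right) M = \left(-37 + S\right) M = M \left(-37 + S\right)$)
$\frac{1}{Q{\left(w{\left(9,-17 \right)},2916 \right)} - 120047} = \frac{1}{2916 \left(-37 + \left(3 + 9\right)\right) - 120047} = \frac{1}{2916 \left(-37 + 12\right) - 120047} = \frac{1}{2916 \left(-25\right) - 120047} = \frac{1}{-72900 - 120047} = \frac{1}{-192947} = - \frac{1}{192947}$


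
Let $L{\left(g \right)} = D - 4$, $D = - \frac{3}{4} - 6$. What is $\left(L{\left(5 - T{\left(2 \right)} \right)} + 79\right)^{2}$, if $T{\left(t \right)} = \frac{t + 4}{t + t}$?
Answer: $\frac{74529}{16} \approx 4658.1$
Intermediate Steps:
$D = - \frac{27}{4}$ ($D = \left(-3\right) \frac{1}{4} - 6 = - \frac{3}{4} - 6 = - \frac{27}{4} \approx -6.75$)
$T{\left(t \right)} = \frac{4 + t}{2 t}$
$L{\left(g \right)} = - \frac{43}{4}$ ($L{\left(g \right)} = - \frac{27}{4} - 4 = - \frac{43}{4}$)
$\left(L{\left(5 - T{\left(2 \right)} \right)} + 79\right)^{2} = \left(- \frac{43}{4} + 79\right)^{2} = \left(\frac{273}{4}\right)^{2} = \frac{74529}{16}$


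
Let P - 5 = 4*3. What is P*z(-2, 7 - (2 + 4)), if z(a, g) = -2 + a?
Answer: -68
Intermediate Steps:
P = 17 (P = 5 + 4*3 = 5 + 12 = 17)
P*z(-2, 7 - (2 + 4)) = 17*(-2 - 2) = 17*(-4) = -68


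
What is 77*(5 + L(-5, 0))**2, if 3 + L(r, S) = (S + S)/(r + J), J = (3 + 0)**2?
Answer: 308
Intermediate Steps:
J = 9 (J = 3**2 = 9)
L(r, S) = -3 + 2*S/(9 + r) (L(r, S) = -3 + (S + S)/(r + 9) = -3 + (2*S)/(9 + r) = -3 + 2*S/(9 + r))
77*(5 + L(-5, 0))**2 = 77*(5 + (-27 - 3*(-5) + 2*0)/(9 - 5))**2 = 77*(5 + (-27 + 15 + 0)/4)**2 = 77*(5 + (1/4)*(-12))**2 = 77*(5 - 3)**2 = 77*2**2 = 77*4 = 308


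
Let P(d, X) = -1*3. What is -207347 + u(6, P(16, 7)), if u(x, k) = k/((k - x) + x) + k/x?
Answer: -414693/2 ≈ -2.0735e+5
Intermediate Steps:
P(d, X) = -3
u(x, k) = 1 + k/x (u(x, k) = k/k + k/x = 1 + k/x)
-207347 + u(6, P(16, 7)) = -207347 + (-3 + 6)/6 = -207347 + (⅙)*3 = -207347 + ½ = -414693/2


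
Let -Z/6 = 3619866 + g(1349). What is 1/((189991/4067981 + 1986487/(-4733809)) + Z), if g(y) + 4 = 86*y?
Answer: -19257045069629/431651602220882127052 ≈ -4.4612e-8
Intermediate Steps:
g(y) = -4 + 86*y
Z = -22415256 (Z = -6*(3619866 + (-4 + 86*1349)) = -6*(3619866 + (-4 + 116014)) = -6*(3619866 + 116010) = -6*3735876 = -22415256)
1/((189991/4067981 + 1986487/(-4733809)) + Z) = 1/((189991/4067981 + 1986487/(-4733809)) - 22415256) = 1/((189991*(1/4067981) + 1986487*(-1/4733809)) - 22415256) = 1/((189991/4067981 - 1986487/4733809) - 22415256) = 1/(-7181610267028/19257045069629 - 22415256) = 1/(-431651602220882127052/19257045069629) = -19257045069629/431651602220882127052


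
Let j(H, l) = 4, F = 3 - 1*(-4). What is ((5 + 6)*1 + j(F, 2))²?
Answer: 225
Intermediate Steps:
F = 7 (F = 3 + 4 = 7)
((5 + 6)*1 + j(F, 2))² = ((5 + 6)*1 + 4)² = (11*1 + 4)² = (11 + 4)² = 15² = 225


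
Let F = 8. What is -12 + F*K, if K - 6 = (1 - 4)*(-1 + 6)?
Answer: -84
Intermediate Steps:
K = -9 (K = 6 + (1 - 4)*(-1 + 6) = 6 - 3*5 = 6 - 15 = -9)
-12 + F*K = -12 + 8*(-9) = -12 - 72 = -84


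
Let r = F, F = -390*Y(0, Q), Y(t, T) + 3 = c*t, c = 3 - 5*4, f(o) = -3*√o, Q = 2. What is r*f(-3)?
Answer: -3510*I*√3 ≈ -6079.5*I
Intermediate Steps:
c = -17 (c = 3 - 20 = -17)
Y(t, T) = -3 - 17*t
F = 1170 (F = -390*(-3 - 17*0) = -390*(-3 + 0) = -390*(-3) = 1170)
r = 1170
r*f(-3) = 1170*(-3*I*√3) = -3510*I*√3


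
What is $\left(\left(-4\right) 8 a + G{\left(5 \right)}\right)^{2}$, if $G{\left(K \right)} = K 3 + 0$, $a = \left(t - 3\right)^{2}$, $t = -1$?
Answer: $247009$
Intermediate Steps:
$a = 16$ ($a = \left(-1 - 3\right)^{2} = \left(-4\right)^{2} = 16$)
$G{\left(K \right)} = 3 K$ ($G{\left(K \right)} = 3 K + 0 = 3 K$)
$\left(\left(-4\right) 8 a + G{\left(5 \right)}\right)^{2} = \left(\left(-4\right) 8 \cdot 16 + 3 \cdot 5\right)^{2} = \left(\left(-32\right) 16 + 15\right)^{2} = \left(-512 + 15\right)^{2} = \left(-497\right)^{2} = 247009$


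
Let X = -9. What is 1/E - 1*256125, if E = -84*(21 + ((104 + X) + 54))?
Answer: -3657465001/14280 ≈ -2.5613e+5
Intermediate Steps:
E = -14280 (E = -84*(21 + ((104 - 9) + 54)) = -84*(21 + (95 + 54)) = -84*(21 + 149) = -84*170 = -14280)
1/E - 1*256125 = 1/(-14280) - 1*256125 = -1/14280 - 256125 = -3657465001/14280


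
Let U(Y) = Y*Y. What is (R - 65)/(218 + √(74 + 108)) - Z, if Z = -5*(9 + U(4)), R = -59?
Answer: 2945359/23671 + 62*√182/23671 ≈ 124.46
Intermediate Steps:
U(Y) = Y²
Z = -125 (Z = -5*(9 + 4²) = -5*(9 + 16) = -5*25 = -125)
(R - 65)/(218 + √(74 + 108)) - Z = (-59 - 65)/(218 + √(74 + 108)) - 1*(-125) = -124/(218 + √182) + 125 = 125 - 124/(218 + √182)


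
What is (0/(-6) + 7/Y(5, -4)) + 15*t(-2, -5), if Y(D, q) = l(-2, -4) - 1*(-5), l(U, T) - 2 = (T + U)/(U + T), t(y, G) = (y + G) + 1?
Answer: -713/8 ≈ -89.125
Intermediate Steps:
t(y, G) = 1 + G + y (t(y, G) = (G + y) + 1 = 1 + G + y)
l(U, T) = 3 (l(U, T) = 2 + (T + U)/(U + T) = 2 + (T + U)/(T + U) = 2 + 1 = 3)
Y(D, q) = 8 (Y(D, q) = 3 - 1*(-5) = 3 + 5 = 8)
(0/(-6) + 7/Y(5, -4)) + 15*t(-2, -5) = (0/(-6) + 7/8) + 15*(1 - 5 - 2) = (0*(-1/6) + 7*(1/8)) + 15*(-6) = (0 + 7/8) - 90 = 7/8 - 90 = -713/8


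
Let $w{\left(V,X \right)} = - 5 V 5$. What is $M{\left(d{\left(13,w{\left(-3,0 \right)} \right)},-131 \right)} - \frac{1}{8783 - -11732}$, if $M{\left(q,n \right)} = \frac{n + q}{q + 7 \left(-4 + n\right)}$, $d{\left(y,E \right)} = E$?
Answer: $\frac{114797}{1784805} \approx 0.064319$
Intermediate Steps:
$w{\left(V,X \right)} = - 25 V$
$M{\left(q,n \right)} = \frac{n + q}{-28 + q + 7 n}$ ($M{\left(q,n \right)} = \frac{n + q}{q + \left(-28 + 7 n\right)} = \frac{n + q}{-28 + q + 7 n}$)
$M{\left(d{\left(13,w{\left(-3,0 \right)} \right)},-131 \right)} - \frac{1}{8783 - -11732} = \frac{-131 - -75}{-28 - -75 + 7 \left(-131\right)} - \frac{1}{8783 - -11732} = \frac{-131 + 75}{-28 + 75 - 917} - \frac{1}{8783 + 11732} = \frac{1}{-870} \left(-56\right) - \frac{1}{20515} = \left(- \frac{1}{870}\right) \left(-56\right) - \frac{1}{20515} = \frac{28}{435} - \frac{1}{20515} = \frac{114797}{1784805}$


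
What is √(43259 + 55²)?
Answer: 2*√11571 ≈ 215.14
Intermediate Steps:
√(43259 + 55²) = √(43259 + 3025) = √46284 = 2*√11571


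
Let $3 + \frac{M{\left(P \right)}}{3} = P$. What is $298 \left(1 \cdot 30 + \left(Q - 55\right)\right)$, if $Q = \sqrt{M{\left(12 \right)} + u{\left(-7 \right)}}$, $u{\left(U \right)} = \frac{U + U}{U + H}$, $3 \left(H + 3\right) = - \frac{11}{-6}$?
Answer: $-7450 + \frac{894 \sqrt{535}}{13} \approx -5859.4$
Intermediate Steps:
$M{\left(P \right)} = -9 + 3 P$
$H = - \frac{43}{18}$ ($H = -3 + \frac{\left(-11\right) \frac{1}{-6}}{3} = -3 + \frac{\left(-11\right) \left(- \frac{1}{6}\right)}{3} = -3 + \frac{1}{3} \cdot \frac{11}{6} = -3 + \frac{11}{18} = - \frac{43}{18} \approx -2.3889$)
$u{\left(U \right)} = \frac{2 U}{- \frac{43}{18} + U}$ ($u{\left(U \right)} = \frac{U + U}{U - \frac{43}{18}} = \frac{2 U}{- \frac{43}{18} + U}$)
$Q = \frac{3 \sqrt{535}}{13}$ ($Q = \sqrt{\left(-9 + 3 \cdot 12\right) + 36 \left(-7\right) \frac{1}{-43 + 18 \left(-7\right)}} = \sqrt{\left(-9 + 36\right) + 36 \left(-7\right) \frac{1}{-43 - 126}} = \sqrt{27 + 36 \left(-7\right) \frac{1}{-169}} = \sqrt{27 + 36 \left(-7\right) \left(- \frac{1}{169}\right)} = \sqrt{27 + \frac{252}{169}} = \sqrt{\frac{4815}{169}} = \frac{3 \sqrt{535}}{13} \approx 5.3377$)
$298 \left(1 \cdot 30 + \left(Q - 55\right)\right) = 298 \left(1 \cdot 30 + \left(\frac{3 \sqrt{535}}{13} - 55\right)\right) = 298 \left(30 - \left(55 - \frac{3 \sqrt{535}}{13}\right)\right) = 298 \left(-25 + \frac{3 \sqrt{535}}{13}\right) = -7450 + \frac{894 \sqrt{535}}{13}$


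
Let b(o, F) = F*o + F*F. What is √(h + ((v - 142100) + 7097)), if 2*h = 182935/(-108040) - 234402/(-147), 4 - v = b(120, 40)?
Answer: I*√804189617662207/75628 ≈ 374.97*I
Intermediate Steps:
b(o, F) = F² + F*o (b(o, F) = F*o + F² = F² + F*o)
v = -6396 (v = 4 - 40*(40 + 120) = 4 - 40*160 = 4 - 1*6400 = 4 - 6400 = -6396)
h = 240932387/302512 (h = (182935/(-108040) - 234402/(-147))/2 = (182935*(-1/108040) - 234402*(-1/147))/2 = (-36587/21608 + 11162/7)/2 = (½)*(240932387/151256) = 240932387/302512 ≈ 796.44)
√(h + ((v - 142100) + 7097)) = √(240932387/302512 + ((-6396 - 142100) + 7097)) = √(240932387/302512 + (-148496 + 7097)) = √(240932387/302512 - 141399) = √(-42533961901/302512) = I*√804189617662207/75628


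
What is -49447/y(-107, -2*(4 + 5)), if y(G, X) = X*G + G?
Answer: -49447/1819 ≈ -27.184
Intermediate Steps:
y(G, X) = G + G*X (y(G, X) = G*X + G = G + G*X)
-49447/y(-107, -2*(4 + 5)) = -49447*(-1/(107*(1 - 2*(4 + 5)))) = -49447*(-1/(107*(1 - 2*9))) = -49447*(-1/(107*(1 - 18))) = -49447/((-107*(-17))) = -49447/1819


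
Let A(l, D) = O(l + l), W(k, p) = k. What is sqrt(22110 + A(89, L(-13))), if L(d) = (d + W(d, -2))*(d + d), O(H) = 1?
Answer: sqrt(22111) ≈ 148.70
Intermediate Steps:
L(d) = 4*d**2 (L(d) = (d + d)*(d + d) = (2*d)*(2*d) = 4*d**2)
A(l, D) = 1
sqrt(22110 + A(89, L(-13))) = sqrt(22110 + 1) = sqrt(22111)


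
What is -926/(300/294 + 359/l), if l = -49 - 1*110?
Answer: 7214466/9641 ≈ 748.31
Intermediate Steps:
l = -159 (l = -49 - 110 = -159)
-926/(300/294 + 359/l) = -926/(300/294 + 359/(-159)) = -926/(300*(1/294) + 359*(-1/159)) = -926/(50/49 - 359/159) = -926/(-9641/7791) = -926*(-7791/9641) = 7214466/9641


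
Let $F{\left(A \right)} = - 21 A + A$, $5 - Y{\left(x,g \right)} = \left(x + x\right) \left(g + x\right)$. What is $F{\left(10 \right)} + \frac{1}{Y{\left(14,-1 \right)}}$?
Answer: $- \frac{71801}{359} \approx -200.0$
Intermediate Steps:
$Y{\left(x,g \right)} = 5 - 2 x \left(g + x\right)$ ($Y{\left(x,g \right)} = 5 - \left(x + x\right) \left(g + x\right) = 5 - 2 x \left(g + x\right)$)
$F{\left(A \right)} = - 20 A$
$F{\left(10 \right)} + \frac{1}{Y{\left(14,-1 \right)}} = \left(-20\right) 10 + \frac{1}{5 - 2 \cdot 14^{2} - \left(-2\right) 14} = -200 + \frac{1}{5 - 392 + 28} = -200 + \frac{1}{-359} = -200 - \frac{1}{359} = - \frac{71801}{359}$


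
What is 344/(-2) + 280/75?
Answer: -2524/15 ≈ -168.27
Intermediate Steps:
344/(-2) + 280/75 = 344*(-1/2) + 280*(1/75) = -172 + 56/15 = -2524/15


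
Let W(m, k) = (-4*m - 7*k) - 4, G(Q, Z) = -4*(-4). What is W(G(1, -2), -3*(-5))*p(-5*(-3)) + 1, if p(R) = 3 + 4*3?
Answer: -2594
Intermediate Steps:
G(Q, Z) = 16
W(m, k) = -4 - 7*k - 4*m (W(m, k) = (-7*k - 4*m) - 4 = -4 - 7*k - 4*m)
p(R) = 15 (p(R) = 3 + 12 = 15)
W(G(1, -2), -3*(-5))*p(-5*(-3)) + 1 = (-4 - (-21)*(-5) - 4*16)*15 + 1 = (-4 - 7*15 - 64)*15 + 1 = (-4 - 105 - 64)*15 + 1 = -173*15 + 1 = -2595 + 1 = -2594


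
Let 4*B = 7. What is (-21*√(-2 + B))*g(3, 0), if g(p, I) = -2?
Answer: 21*I ≈ 21.0*I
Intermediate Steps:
B = 7/4 (B = (¼)*7 = 7/4 ≈ 1.7500)
(-21*√(-2 + B))*g(3, 0) = -21*√(-2 + 7/4)*(-2) = -21*I/2*(-2) = 21*I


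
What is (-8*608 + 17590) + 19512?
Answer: 32238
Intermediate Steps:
(-8*608 + 17590) + 19512 = (-4864 + 17590) + 19512 = 12726 + 19512 = 32238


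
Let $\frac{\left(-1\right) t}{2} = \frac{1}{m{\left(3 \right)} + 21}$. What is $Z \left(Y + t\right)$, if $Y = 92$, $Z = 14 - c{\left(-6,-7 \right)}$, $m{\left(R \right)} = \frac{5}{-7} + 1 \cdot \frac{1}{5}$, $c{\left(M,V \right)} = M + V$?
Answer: $\frac{593046}{239} \approx 2481.4$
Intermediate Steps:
$m{\left(R \right)} = - \frac{18}{35}$ ($m{\left(R \right)} = 5 \left(- \frac{1}{7}\right) + 1 \cdot \frac{1}{5} = - \frac{5}{7} + \frac{1}{5} = - \frac{18}{35}$)
$t = - \frac{70}{717}$ ($t = - \frac{2}{- \frac{18}{35} + 21} = - \frac{2}{\frac{717}{35}} = \left(-2\right) \frac{35}{717} = - \frac{70}{717} \approx -0.097629$)
$Z = 27$ ($Z = 14 - \left(-6 - 7\right) = 14 - -13 = 14 + 13 = 27$)
$Z \left(Y + t\right) = 27 \left(92 - \frac{70}{717}\right) = 27 \cdot \frac{65894}{717} = \frac{593046}{239}$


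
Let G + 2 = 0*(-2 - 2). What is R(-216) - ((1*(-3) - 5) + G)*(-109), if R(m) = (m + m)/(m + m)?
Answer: -1089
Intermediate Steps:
R(m) = 1 (R(m) = (2*m)/((2*m)) = (2*m)*(1/(2*m)) = 1)
G = -2 (G = -2 + 0*(-2 - 2) = -2 + 0*(-4) = -2 + 0 = -2)
R(-216) - ((1*(-3) - 5) + G)*(-109) = 1 - ((1*(-3) - 5) - 2)*(-109) = 1 - ((-3 - 5) - 2)*(-109) = 1 - (-8 - 2)*(-109) = 1 - (-10)*(-109) = 1 - 1*1090 = 1 - 1090 = -1089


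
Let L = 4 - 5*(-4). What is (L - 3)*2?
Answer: 42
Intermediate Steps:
L = 24 (L = 4 + 20 = 24)
(L - 3)*2 = (24 - 3)*2 = 21*2 = 42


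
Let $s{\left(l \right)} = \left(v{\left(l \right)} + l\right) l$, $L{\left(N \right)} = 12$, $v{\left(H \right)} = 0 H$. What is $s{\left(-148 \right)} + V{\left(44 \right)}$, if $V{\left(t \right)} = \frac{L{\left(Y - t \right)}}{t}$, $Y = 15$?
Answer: $\frac{240947}{11} \approx 21904.0$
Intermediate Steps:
$v{\left(H \right)} = 0$
$s{\left(l \right)} = l^{2}$ ($s{\left(l \right)} = \left(0 + l\right) l = l l = l^{2}$)
$V{\left(t \right)} = \frac{12}{t}$
$s{\left(-148 \right)} + V{\left(44 \right)} = \left(-148\right)^{2} + \frac{12}{44} = 21904 + 12 \cdot \frac{1}{44} = 21904 + \frac{3}{11} = \frac{240947}{11}$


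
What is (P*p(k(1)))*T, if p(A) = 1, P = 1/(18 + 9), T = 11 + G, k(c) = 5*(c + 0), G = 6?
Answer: 17/27 ≈ 0.62963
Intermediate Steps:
k(c) = 5*c
T = 17 (T = 11 + 6 = 17)
P = 1/27 ≈ 0.037037
(P*p(k(1)))*T = ((1/27)*1)*17 = (1/27)*17 = 17/27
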